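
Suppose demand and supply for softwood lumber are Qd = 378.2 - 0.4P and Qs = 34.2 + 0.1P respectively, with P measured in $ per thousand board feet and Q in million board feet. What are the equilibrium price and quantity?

P* = 688, Q* = 103

Equating demand and supply, 378.2 - 0.4P = 34.2 + 0.1P gives 0.5P = 344, so P* = 688.
Plugging P* into demand: Q* = 378.2 - 0.4(688) = 103.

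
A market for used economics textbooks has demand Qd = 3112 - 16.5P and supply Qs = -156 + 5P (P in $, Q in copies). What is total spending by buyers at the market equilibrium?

Total spending by buyers = 91808

At equilibrium Qd = Qs, so 3112 - 16.5P = -156 + 5P; collecting terms, 3268 = 21.5P and P* = 152.
From the demand curve, Q* = 3112 - 16.5(152) = 604.
Total spending by buyers = P* × Q* = 152 × 604 = 91808.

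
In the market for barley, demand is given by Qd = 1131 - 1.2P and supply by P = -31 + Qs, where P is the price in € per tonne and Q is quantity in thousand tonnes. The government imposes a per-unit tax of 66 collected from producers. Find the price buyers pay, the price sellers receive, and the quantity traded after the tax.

P_b = 530, P_s = 464, Q = 495

In direct form, Qs = 31 + P.
The tax drives a wedge P_b - P_s = 66. Substituting P_s = P_b - 66 into supply: Qs = -35 + P_b.
Market clearing requires 1131 - 1.2P_b = -35 + P_b; hence 1166 = 2.2P_b and P_b = 530.
Then P_s = 530 - 66 = 464 and Q = 1131 - 1.2(530) = 495.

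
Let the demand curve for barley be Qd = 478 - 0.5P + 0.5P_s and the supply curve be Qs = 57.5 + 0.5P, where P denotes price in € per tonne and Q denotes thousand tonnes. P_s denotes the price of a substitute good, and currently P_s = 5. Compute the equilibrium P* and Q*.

With P_s = 5, demand is Qd = 480.5 - 0.5P.
At equilibrium Qd = Qs, so 480.5 - 0.5P = 57.5 + 0.5P; collecting terms, 423 = P and P* = 423.
Then Q* = 480.5 - 0.5(423) = 269.

P* = 423, Q* = 269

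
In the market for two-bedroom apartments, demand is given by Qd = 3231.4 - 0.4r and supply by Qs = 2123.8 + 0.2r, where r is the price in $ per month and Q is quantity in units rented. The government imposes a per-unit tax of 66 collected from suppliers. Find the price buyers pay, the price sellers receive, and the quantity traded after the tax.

With a tax of 66 on suppliers, they supply based on the net price r_s = r_b - 66, so Qs = 2110.6 + 0.2r_b.
Market clearing requires 3231.4 - 0.4r_b = 2110.6 + 0.2r_b; hence 1120.8 = 0.6r_b and r_b = 1868.
So r_s = 1802 and the quantity traded is Q = 3231.4 - 0.4(1868) = 2484.2.

r_b = 1868, r_s = 1802, Q = 2484.2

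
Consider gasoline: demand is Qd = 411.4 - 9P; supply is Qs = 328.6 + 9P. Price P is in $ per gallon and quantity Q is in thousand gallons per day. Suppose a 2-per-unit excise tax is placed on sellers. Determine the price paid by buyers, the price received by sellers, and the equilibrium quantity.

The tax drives a wedge P_b - P_s = 2. Substituting P_s = P_b - 2 into supply: Qs = 310.6 + 9P_b.
Equate demand and the shifted supply: 411.4 - 9P_b = 310.6 + 9P_b, giving 18P_b = 100.8, so P_b = 5.6.
So P_s = 3.6 and the quantity traded is Q = 411.4 - 9(5.6) = 361.

P_b = 5.6, P_s = 3.6, Q = 361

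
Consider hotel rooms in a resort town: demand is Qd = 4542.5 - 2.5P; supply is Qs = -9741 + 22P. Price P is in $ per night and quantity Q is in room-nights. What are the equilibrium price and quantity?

P* = 583, Q* = 3085

The market clears where 4542.5 - 2.5P = -9741 + 22P. Rearranging, 24.5P = 14283.5, hence P* = 583.
Substitute back: Q* = 4542.5 - 2.5(583) = 3085.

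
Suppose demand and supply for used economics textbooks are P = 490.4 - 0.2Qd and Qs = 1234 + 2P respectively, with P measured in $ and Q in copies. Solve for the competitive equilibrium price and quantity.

Solving each curve for Q: Qd = 2452 - 5P.
Equating demand and supply, 2452 - 5P = 1234 + 2P gives 7P = 1218, so P* = 174.
From the demand curve, Q* = 2452 - 5(174) = 1582.

P* = 174, Q* = 1582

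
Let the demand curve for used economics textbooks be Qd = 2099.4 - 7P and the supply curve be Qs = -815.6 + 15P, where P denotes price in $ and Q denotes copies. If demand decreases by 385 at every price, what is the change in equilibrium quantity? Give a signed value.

ΔQ = -262.5

Equating demand and supply, 2099.4 - 7P = -815.6 + 15P gives 22P = 2915, so P* = 132.5.
Substitute back: Q* = 2099.4 - 7(132.5) = 1171.9.
After the shift, demand is Qd = 1714.4 - 7P.
The new intersection has 2530 = 22P, i.e. P = 115, Q = 909.4.
ΔQ = 909.4 - 1171.9 = -262.5.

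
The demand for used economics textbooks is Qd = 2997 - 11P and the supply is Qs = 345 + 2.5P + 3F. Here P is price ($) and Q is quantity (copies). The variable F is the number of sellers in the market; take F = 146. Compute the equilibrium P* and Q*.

P* = 164, Q* = 1193

With F = 146, supply is Qs = 783 + 2.5P.
Equating demand and supply, 2997 - 11P = 783 + 2.5P gives 13.5P = 2214, so P* = 164.
Plugging P* into demand: Q* = 2997 - 11(164) = 1193.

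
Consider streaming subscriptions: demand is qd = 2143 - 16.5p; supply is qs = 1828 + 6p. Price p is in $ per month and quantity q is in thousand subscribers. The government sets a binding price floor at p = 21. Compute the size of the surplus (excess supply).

Evaluating both curves at the floor price 21 gives qd = 1796.5, qs = 1954.
Surplus = qs - qd = 1954 - 1796.5 = 157.5.

Surplus = 157.5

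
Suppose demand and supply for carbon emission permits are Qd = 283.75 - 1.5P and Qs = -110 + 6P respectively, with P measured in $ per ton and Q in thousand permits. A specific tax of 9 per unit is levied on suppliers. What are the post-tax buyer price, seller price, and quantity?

The tax drives a wedge P_b - P_s = 9. Substituting P_s = P_b - 9 into supply: Qs = -164 + 6P_b.
Market clearing requires 283.75 - 1.5P_b = -164 + 6P_b; hence 447.75 = 7.5P_b and P_b = 59.7.
So P_s = 50.7 and the quantity traded is Q = 283.75 - 1.5(59.7) = 194.2.

P_b = 59.7, P_s = 50.7, Q = 194.2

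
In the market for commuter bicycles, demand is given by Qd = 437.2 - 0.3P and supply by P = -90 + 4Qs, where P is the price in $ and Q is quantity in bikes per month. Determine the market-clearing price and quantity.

In direct form, Qs = 22.5 + 0.25P.
At equilibrium Qd = Qs, so 437.2 - 0.3P = 22.5 + 0.25P; collecting terms, 414.7 = 0.55P and P* = 754.
From the demand curve, Q* = 437.2 - 0.3(754) = 211.

P* = 754, Q* = 211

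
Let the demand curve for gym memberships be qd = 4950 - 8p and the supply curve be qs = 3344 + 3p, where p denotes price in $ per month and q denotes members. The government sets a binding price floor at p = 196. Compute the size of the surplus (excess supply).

Surplus = 550

At p = 196: qd = 3382 and qs = 3932.
Surplus = qs - qd = 3932 - 3382 = 550.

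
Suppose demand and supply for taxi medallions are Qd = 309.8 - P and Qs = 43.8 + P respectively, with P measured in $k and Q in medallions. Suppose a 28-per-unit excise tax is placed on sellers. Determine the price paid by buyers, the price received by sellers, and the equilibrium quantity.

P_b = 147, P_s = 119, Q = 162.8

The tax drives a wedge P_b - P_s = 28. Substituting P_s = P_b - 28 into supply: Qs = 15.8 + P_b.
Equate demand and the shifted supply: 309.8 - P_b = 15.8 + P_b, giving 2P_b = 294, so P_b = 147.
So P_s = 119 and the quantity traded is Q = 309.8 - 147 = 162.8.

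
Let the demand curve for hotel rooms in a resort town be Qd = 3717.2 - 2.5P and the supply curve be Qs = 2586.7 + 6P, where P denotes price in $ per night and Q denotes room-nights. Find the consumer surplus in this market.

Set Qd = Qs: 3717.2 - 2.5P = 2586.7 + 6P, so 1130.5 = 8.5P and P* = 133.
Plugging P* into demand: Q* = 3717.2 - 2.5(133) = 3384.7.
Demand choke price (Qd = 0): P = 3717.2/2.5 = 1486.88. Consumer surplus = ½ × (1486.88 - 133) × 3384.7 = 2291238.818.

Consumer surplus = 2291238.818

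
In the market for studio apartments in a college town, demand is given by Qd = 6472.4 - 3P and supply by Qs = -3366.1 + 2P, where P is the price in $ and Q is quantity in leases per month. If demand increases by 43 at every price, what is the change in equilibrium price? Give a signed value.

Set Qd = Qs: 6472.4 - 3P = -3366.1 + 2P, so 9838.5 = 5P and P* = 1967.7.
Then Q* = 6472.4 - 3(1967.7) = 569.3.
After the shift, demand is Qd = 6515.4 - 3P.
Re-solving, 5P = 9881.5 gives P = 1976.3 and Q = 586.5.
ΔP = 1976.3 - 1967.7 = 8.6.

ΔP = 8.6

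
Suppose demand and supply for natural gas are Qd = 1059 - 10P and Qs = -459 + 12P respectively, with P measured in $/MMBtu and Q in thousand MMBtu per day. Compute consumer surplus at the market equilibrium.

Consumer surplus = 6808.05

Equating demand and supply, 1059 - 10P = -459 + 12P gives 22P = 1518, so P* = 69.
From the demand curve, Q* = 1059 - 10(69) = 369.
Demand choke price (Qd = 0): P = 1059/10 = 105.9. Consumer surplus = ½ × (105.9 - 69) × 369 = 6808.05.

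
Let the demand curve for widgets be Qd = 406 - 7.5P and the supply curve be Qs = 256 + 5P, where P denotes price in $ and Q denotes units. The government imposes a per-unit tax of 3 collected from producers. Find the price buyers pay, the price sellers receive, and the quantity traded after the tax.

Producers keep P_s = P_b - 3 per unit, so supply in terms of the buyer price is Qs = 241 + 5P_b.
Set Qd = Qs: 406 - 7.5P_b = 241 + 5P_b, so 165 = 12.5P_b and P_b = 13.2.
Then P_s = 13.2 - 3 = 10.2 and Q = 406 - 7.5(13.2) = 307.

P_b = 13.2, P_s = 10.2, Q = 307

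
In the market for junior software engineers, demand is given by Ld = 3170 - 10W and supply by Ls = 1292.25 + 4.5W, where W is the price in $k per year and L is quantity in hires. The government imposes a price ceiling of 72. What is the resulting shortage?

Shortage = 833.75

At W = 72: Ld = 2450 and Ls = 1616.25.
Shortage = Ld - Ls = 2450 - 1616.25 = 833.75.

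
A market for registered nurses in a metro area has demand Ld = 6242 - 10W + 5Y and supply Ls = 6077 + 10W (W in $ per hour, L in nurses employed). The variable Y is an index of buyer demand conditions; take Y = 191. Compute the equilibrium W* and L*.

With Y = 191, demand is Ld = 7197 - 10W.
Equating demand and supply, 7197 - 10W = 6077 + 10W gives 20W = 1120, so W* = 56.
From the demand curve, L* = 7197 - 10(56) = 6637.

W* = 56, L* = 6637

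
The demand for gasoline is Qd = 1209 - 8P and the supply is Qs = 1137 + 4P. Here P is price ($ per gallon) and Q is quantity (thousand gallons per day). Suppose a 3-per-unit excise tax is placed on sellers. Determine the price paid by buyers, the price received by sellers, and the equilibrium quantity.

P_b = 7, P_s = 4, Q = 1153

With a tax of 3 on sellers, they supply based on the net price P_s = P_b - 3, so Qs = 1125 + 4P_b.
Set Qd = Qs: 1209 - 8P_b = 1125 + 4P_b, so 84 = 12P_b and P_b = 7.
Then P_s = 7 - 3 = 4 and Q = 1209 - 8(7) = 1153.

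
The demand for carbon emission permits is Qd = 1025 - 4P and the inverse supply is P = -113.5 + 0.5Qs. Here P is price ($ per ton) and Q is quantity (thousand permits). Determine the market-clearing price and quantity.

P* = 133, Q* = 493

In direct form, Qs = 227 + 2P.
Equating demand and supply, 1025 - 4P = 227 + 2P gives 6P = 798, so P* = 133.
Plugging P* into demand: Q* = 1025 - 4(133) = 493.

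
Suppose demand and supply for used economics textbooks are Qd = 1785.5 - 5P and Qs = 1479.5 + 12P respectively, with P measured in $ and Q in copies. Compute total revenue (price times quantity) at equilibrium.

Equating demand and supply, 1785.5 - 5P = 1479.5 + 12P gives 17P = 306, so P* = 18.
Then Q* = 1785.5 - 5(18) = 1695.5.
Total revenue = P* × Q* = 18 × 1695.5 = 30519.

Total revenue = 30519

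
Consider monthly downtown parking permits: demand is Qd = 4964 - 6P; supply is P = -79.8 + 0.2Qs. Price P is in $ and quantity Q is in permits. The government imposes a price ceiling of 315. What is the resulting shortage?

Shortage = 1100

Rewriting in direct form: Qs = 399 + 5P.
At P = 315: Qd = 3074 and Qs = 1974.
Shortage = Qd - Qs = 3074 - 1974 = 1100.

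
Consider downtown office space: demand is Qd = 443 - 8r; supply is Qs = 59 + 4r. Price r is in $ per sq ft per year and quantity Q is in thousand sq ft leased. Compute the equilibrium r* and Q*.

r* = 32, Q* = 187

The market clears where 443 - 8r = 59 + 4r. Rearranging, 12r = 384, hence r* = 32.
From the demand curve, Q* = 443 - 8(32) = 187.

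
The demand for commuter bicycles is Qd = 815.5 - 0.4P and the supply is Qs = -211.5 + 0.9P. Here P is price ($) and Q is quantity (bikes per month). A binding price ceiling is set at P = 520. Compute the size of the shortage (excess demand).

With P fixed at 520, quantity demanded is 607.5 and quantity supplied is 256.5.
Shortage = Qd - Qs = 607.5 - 256.5 = 351.

Shortage = 351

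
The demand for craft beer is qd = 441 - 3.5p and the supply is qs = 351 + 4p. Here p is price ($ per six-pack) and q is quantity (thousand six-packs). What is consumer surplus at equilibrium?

Consumer surplus = 22743

Equating demand and supply, 441 - 3.5p = 351 + 4p gives 7.5p = 90, so p* = 12.
From the demand curve, q* = 441 - 3.5(12) = 399.
Demand choke price (qd = 0): p = 441/3.5 = 126. Consumer surplus = ½ × (126 - 12) × 399 = 22743.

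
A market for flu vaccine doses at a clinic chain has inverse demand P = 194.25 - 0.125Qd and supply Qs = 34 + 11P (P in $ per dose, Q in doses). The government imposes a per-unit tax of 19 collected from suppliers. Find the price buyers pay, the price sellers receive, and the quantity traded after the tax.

P_b = 91, P_s = 72, Q = 826

Rewriting in direct form: Qd = 1554 - 8P.
The tax drives a wedge P_b - P_s = 19. Substituting P_s = P_b - 19 into supply: Qs = -175 + 11P_b.
Set Qd = Qs: 1554 - 8P_b = -175 + 11P_b, so 1729 = 19P_b and P_b = 91.
So P_s = 72 and the quantity traded is Q = 1554 - 8(91) = 826.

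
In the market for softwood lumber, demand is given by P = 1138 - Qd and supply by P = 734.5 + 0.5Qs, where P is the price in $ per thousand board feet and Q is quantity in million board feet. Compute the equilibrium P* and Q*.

Solving each curve for Q: Qd = 1138 - P and Qs = -1469 + 2P.
At equilibrium Qd = Qs, so 1138 - P = -1469 + 2P; collecting terms, 2607 = 3P and P* = 869.
Plugging P* into demand: Q* = 1138 - 869 = 269.

P* = 869, Q* = 269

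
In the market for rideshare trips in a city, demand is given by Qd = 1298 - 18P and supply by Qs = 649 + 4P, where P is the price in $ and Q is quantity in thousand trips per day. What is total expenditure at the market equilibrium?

Total expenditure = 22626.5

Set Qd = Qs: 1298 - 18P = 649 + 4P, so 649 = 22P and P* = 29.5.
Substitute back: Q* = 1298 - 18(29.5) = 767.
Total expenditure = P* × Q* = 29.5 × 767 = 22626.5.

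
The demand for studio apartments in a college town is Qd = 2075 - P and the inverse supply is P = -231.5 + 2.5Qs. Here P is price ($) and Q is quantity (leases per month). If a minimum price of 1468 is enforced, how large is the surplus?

Surplus = 72.8

In direct form, Qs = 92.6 + 0.4P.
With P fixed at 1468, quantity demanded is 607 and quantity supplied is 679.8.
Surplus = Qs - Qd = 679.8 - 607 = 72.8.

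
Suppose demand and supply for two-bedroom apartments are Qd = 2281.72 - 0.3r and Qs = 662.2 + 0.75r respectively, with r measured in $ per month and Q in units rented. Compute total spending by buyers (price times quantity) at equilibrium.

The market clears where 2281.72 - 0.3r = 662.2 + 0.75r. Rearranging, 1.05r = 1619.52, hence r* = 1542.4.
Plugging r* into demand: Q* = 2281.72 - 0.3(1542.4) = 1819.
Total spending by buyers = r* × Q* = 1542.4 × 1819 = 2805625.6.

Total spending by buyers = 2805625.6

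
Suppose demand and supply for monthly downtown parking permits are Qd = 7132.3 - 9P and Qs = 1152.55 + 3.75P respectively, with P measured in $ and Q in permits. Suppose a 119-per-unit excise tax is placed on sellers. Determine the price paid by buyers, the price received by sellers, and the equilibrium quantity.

P_b = 504, P_s = 385, Q = 2596.3

The tax drives a wedge P_b - P_s = 119. Substituting P_s = P_b - 119 into supply: Qs = 706.3 + 3.75P_b.
Market clearing requires 7132.3 - 9P_b = 706.3 + 3.75P_b; hence 6426 = 12.75P_b and P_b = 504.
So P_s = 385 and the quantity traded is Q = 7132.3 - 9(504) = 2596.3.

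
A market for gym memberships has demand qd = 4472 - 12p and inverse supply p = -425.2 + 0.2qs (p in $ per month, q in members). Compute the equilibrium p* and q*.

Rewriting in direct form: qs = 2126 + 5p.
Set qd = qs: 4472 - 12p = 2126 + 5p, so 2346 = 17p and p* = 138.
Substitute back: q* = 4472 - 12(138) = 2816.

p* = 138, q* = 2816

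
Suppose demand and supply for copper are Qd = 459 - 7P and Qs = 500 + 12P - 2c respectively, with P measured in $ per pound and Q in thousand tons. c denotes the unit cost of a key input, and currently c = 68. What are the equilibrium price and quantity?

With c = 68, supply is Qs = 364 + 12P.
The market clears where 459 - 7P = 364 + 12P. Rearranging, 19P = 95, hence P* = 5.
Substitute back: Q* = 459 - 7(5) = 424.

P* = 5, Q* = 424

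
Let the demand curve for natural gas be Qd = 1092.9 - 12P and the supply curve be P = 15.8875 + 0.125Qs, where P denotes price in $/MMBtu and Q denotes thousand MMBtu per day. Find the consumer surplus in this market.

Consumer surplus = 5427.03375

In direct form, Qs = -127.1 + 8P.
Set Qd = Qs: 1092.9 - 12P = -127.1 + 8P, so 1220 = 20P and P* = 61.
Then Q* = 1092.9 - 12(61) = 360.9.
Demand choke price (Qd = 0): P = 1092.9/12 = 91.075. Consumer surplus = ½ × (91.075 - 61) × 360.9 = 5427.03375.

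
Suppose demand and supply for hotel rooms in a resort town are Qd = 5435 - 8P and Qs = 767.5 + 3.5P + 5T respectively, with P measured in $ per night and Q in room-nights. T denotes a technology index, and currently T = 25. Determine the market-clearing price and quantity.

P* = 395, Q* = 2275

With T = 25, supply is Qs = 892.5 + 3.5P.
Equating demand and supply, 5435 - 8P = 892.5 + 3.5P gives 11.5P = 4542.5, so P* = 395.
Substitute back: Q* = 5435 - 8(395) = 2275.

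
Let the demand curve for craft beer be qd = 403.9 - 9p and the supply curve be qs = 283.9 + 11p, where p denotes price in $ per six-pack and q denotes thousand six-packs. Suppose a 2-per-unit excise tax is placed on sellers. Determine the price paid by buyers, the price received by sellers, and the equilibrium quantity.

p_b = 7.1, p_s = 5.1, q = 340

With a tax of 2 on sellers, they supply based on the net price p_s = p_b - 2, so qs = 261.9 + 11p_b.
Equate demand and the shifted supply: 403.9 - 9p_b = 261.9 + 11p_b, giving 20p_b = 142, so p_b = 7.1.
Then p_s = 7.1 - 2 = 5.1 and q = 403.9 - 9(7.1) = 340.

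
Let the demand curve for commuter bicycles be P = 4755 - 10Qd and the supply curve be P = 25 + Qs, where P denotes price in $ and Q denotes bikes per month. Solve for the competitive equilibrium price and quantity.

P* = 455, Q* = 430

Inverting to quantity form: Qd = 475.5 - 0.1P and Qs = -25 + P.
At equilibrium Qd = Qs, so 475.5 - 0.1P = -25 + P; collecting terms, 500.5 = 1.1P and P* = 455.
Then Q* = 475.5 - 0.1(455) = 430.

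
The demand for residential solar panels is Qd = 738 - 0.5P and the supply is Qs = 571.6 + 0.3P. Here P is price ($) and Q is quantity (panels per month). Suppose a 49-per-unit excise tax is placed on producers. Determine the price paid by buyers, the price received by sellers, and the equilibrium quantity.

P_b = 226.375, P_s = 177.375, Q = 624.8125

With a tax of 49 on producers, they supply based on the net price P_s = P_b - 49, so Qs = 556.9 + 0.3P_b.
Market clearing requires 738 - 0.5P_b = 556.9 + 0.3P_b; hence 181.1 = 0.8P_b and P_b = 226.375.
Then P_s = 226.375 - 49 = 177.375 and Q = 738 - 0.5(226.375) = 624.8125.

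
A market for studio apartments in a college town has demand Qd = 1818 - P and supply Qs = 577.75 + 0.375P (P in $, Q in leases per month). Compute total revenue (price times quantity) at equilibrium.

Equating demand and supply, 1818 - P = 577.75 + 0.375P gives 1.375P = 1240.25, so P* = 902.
Substitute back: Q* = 1818 - 902 = 916.
Total revenue = P* × Q* = 902 × 916 = 826232.

Total revenue = 826232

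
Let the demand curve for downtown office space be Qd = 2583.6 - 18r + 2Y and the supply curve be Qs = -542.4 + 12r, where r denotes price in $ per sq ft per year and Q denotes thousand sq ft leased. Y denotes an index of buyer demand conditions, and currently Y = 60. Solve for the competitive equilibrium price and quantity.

With Y = 60, demand is Qd = 2703.6 - 18r.
Equating demand and supply, 2703.6 - 18r = -542.4 + 12r gives 30r = 3246, so r* = 108.2.
Then Q* = 2703.6 - 18(108.2) = 756.

r* = 108.2, Q* = 756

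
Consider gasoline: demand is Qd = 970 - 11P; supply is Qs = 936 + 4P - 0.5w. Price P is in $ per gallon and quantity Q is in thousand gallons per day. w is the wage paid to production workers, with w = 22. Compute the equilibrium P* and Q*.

With w = 22, supply is Qs = 925 + 4P.
At equilibrium Qd = Qs, so 970 - 11P = 925 + 4P; collecting terms, 45 = 15P and P* = 3.
Plugging P* into demand: Q* = 970 - 11(3) = 937.

P* = 3, Q* = 937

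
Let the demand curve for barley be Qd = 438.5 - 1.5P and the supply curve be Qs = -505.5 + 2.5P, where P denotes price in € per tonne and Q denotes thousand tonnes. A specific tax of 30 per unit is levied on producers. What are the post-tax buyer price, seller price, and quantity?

P_b = 254.75, P_s = 224.75, Q = 56.375

The tax drives a wedge P_b - P_s = 30. Substituting P_s = P_b - 30 into supply: Qs = -580.5 + 2.5P_b.
Set Qd = Qs: 438.5 - 1.5P_b = -580.5 + 2.5P_b, so 1019 = 4P_b and P_b = 254.75.
So P_s = 224.75 and the quantity traded is Q = 438.5 - 1.5(254.75) = 56.375.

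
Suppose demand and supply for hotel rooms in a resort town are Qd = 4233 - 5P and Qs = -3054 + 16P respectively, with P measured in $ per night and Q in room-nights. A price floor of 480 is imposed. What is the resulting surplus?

Evaluating both curves at the floor price 480 gives Qd = 1833, Qs = 4626.
Surplus = Qs - Qd = 4626 - 1833 = 2793.

Surplus = 2793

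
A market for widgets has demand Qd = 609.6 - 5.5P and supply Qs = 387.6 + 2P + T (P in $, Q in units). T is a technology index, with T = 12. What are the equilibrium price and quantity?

P* = 28, Q* = 455.6

With T = 12, supply is Qs = 399.6 + 2P.
Set Qd = Qs: 609.6 - 5.5P = 399.6 + 2P, so 210 = 7.5P and P* = 28.
Then Q* = 609.6 - 5.5(28) = 455.6.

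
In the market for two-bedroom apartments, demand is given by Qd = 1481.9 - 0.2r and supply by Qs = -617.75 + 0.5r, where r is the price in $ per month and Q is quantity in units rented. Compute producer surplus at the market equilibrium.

The market clears where 1481.9 - 0.2r = -617.75 + 0.5r. Rearranging, 0.7r = 2099.65, hence r* = 2999.5.
Plugging r* into demand: Q* = 1481.9 - 0.2(2999.5) = 882.
Supply choke price (Qs = 0): r = 1235.5. Producer surplus = ½ × (2999.5 - 1235.5) × 882 = 777924.

Producer surplus = 777924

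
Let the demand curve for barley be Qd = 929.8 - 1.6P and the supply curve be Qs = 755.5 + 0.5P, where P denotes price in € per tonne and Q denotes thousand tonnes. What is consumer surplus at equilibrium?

Consumer surplus = 198502.8125

Equating demand and supply, 929.8 - 1.6P = 755.5 + 0.5P gives 2.1P = 174.3, so P* = 83.
Then Q* = 929.8 - 1.6(83) = 797.
Demand choke price (Qd = 0): P = 929.8/1.6 = 581.125. Consumer surplus = ½ × (581.125 - 83) × 797 = 198502.8125.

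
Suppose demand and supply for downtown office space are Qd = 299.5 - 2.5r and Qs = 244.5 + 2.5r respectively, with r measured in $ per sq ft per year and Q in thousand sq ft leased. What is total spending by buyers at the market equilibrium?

Total spending by buyers = 2992

At equilibrium Qd = Qs, so 299.5 - 2.5r = 244.5 + 2.5r; collecting terms, 55 = 5r and r* = 11.
Substitute back: Q* = 299.5 - 2.5(11) = 272.
Total spending by buyers = r* × Q* = 11 × 272 = 2992.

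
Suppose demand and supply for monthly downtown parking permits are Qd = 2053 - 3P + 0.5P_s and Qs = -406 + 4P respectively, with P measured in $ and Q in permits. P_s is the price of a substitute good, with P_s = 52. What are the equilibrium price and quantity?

With P_s = 52, demand is Qd = 2079 - 3P.
Equating demand and supply, 2079 - 3P = -406 + 4P gives 7P = 2485, so P* = 355.
From the demand curve, Q* = 2079 - 3(355) = 1014.

P* = 355, Q* = 1014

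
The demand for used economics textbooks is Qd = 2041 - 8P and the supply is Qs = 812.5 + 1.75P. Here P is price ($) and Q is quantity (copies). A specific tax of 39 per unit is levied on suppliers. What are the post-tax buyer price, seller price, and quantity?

P_b = 133, P_s = 94, Q = 977

Suppliers keep P_s = P_b - 39 per unit, so supply in terms of the buyer price is Qs = 744.25 + 1.75P_b.
Market clearing requires 2041 - 8P_b = 744.25 + 1.75P_b; hence 1296.75 = 9.75P_b and P_b = 133.
Then P_s = 133 - 39 = 94 and Q = 2041 - 8(133) = 977.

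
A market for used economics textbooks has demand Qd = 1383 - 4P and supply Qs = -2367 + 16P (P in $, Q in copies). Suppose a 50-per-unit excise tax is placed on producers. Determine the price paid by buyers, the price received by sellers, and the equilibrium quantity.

Producers keep P_s = P_b - 50 per unit, so supply in terms of the buyer price is Qs = -3167 + 16P_b.
Market clearing requires 1383 - 4P_b = -3167 + 16P_b; hence 4550 = 20P_b and P_b = 227.5.
Then P_s = 227.5 - 50 = 177.5 and Q = 1383 - 4(227.5) = 473.

P_b = 227.5, P_s = 177.5, Q = 473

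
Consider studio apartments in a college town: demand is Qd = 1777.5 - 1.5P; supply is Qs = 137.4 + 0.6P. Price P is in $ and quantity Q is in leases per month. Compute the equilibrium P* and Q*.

P* = 781, Q* = 606

Equating demand and supply, 1777.5 - 1.5P = 137.4 + 0.6P gives 2.1P = 1640.1, so P* = 781.
Plugging P* into demand: Q* = 1777.5 - 1.5(781) = 606.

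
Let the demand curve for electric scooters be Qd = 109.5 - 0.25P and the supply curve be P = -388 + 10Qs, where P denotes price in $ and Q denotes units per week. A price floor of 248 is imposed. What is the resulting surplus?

Surplus = 16.1

In direct form, Qs = 38.8 + 0.1P.
Evaluating both curves at the floor price 248 gives Qd = 47.5, Qs = 63.6.
Surplus = Qs - Qd = 63.6 - 47.5 = 16.1.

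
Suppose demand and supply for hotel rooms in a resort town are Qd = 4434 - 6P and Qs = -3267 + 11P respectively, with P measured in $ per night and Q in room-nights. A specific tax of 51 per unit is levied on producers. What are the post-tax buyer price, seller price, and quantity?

With a tax of 51 on producers, they supply based on the net price P_s = P_b - 51, so Qs = -3828 + 11P_b.
Equate demand and the shifted supply: 4434 - 6P_b = -3828 + 11P_b, giving 17P_b = 8262, so P_b = 486.
Then P_s = 486 - 51 = 435 and Q = 4434 - 6(486) = 1518.

P_b = 486, P_s = 435, Q = 1518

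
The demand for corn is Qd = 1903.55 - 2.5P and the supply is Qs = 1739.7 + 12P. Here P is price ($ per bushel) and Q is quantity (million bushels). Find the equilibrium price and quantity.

At equilibrium Qd = Qs, so 1903.55 - 2.5P = 1739.7 + 12P; collecting terms, 163.85 = 14.5P and P* = 11.3.
Then Q* = 1903.55 - 2.5(11.3) = 1875.3.

P* = 11.3, Q* = 1875.3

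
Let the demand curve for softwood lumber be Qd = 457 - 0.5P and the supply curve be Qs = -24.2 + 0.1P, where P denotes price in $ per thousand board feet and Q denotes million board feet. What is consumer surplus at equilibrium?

Consumer surplus = 3136

The market clears where 457 - 0.5P = -24.2 + 0.1P. Rearranging, 0.6P = 481.2, hence P* = 802.
From the demand curve, Q* = 457 - 0.5(802) = 56.
Demand choke price (Qd = 0): P = 457/0.5 = 914. Consumer surplus = ½ × (914 - 802) × 56 = 3136.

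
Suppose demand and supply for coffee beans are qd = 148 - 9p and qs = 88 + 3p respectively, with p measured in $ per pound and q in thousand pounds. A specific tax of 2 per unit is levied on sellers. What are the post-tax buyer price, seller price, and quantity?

p_b = 5.5, p_s = 3.5, q = 98.5

The tax drives a wedge p_b - p_s = 2. Substituting p_s = p_b - 2 into supply: qs = 82 + 3p_b.
Equate demand and the shifted supply: 148 - 9p_b = 82 + 3p_b, giving 12p_b = 66, so p_b = 5.5.
So p_s = 3.5 and the quantity traded is q = 148 - 9(5.5) = 98.5.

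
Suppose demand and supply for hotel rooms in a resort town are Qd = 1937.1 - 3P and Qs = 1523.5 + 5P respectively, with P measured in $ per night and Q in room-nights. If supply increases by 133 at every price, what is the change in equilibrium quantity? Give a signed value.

ΔQ = 49.875

Set Qd = Qs: 1937.1 - 3P = 1523.5 + 5P, so 413.6 = 8P and P* = 51.7.
Plugging P* into demand: Q* = 1937.1 - 3(51.7) = 1782.
After the shift, supply is Qs = 1656.5 + 5P.
The new intersection has 280.6 = 8P, i.e. P = 35.075, Q = 1831.875.
ΔQ = 1831.875 - 1782 = 49.875.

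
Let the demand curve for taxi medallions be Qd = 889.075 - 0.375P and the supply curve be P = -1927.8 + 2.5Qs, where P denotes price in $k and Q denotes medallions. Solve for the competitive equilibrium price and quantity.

Solving each curve for Q: Qs = 771.12 + 0.4P.
At equilibrium Qd = Qs, so 889.075 - 0.375P = 771.12 + 0.4P; collecting terms, 117.955 = 0.775P and P* = 152.2.
Substitute back: Q* = 889.075 - 0.375(152.2) = 832.

P* = 152.2, Q* = 832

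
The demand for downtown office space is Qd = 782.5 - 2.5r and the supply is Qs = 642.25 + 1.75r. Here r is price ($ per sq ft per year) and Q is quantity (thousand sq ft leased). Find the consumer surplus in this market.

At equilibrium Qd = Qs, so 782.5 - 2.5r = 642.25 + 1.75r; collecting terms, 140.25 = 4.25r and r* = 33.
From the demand curve, Q* = 782.5 - 2.5(33) = 700.
Demand choke price (Qd = 0): r = 782.5/2.5 = 313. Consumer surplus = ½ × (313 - 33) × 700 = 98000.

Consumer surplus = 98000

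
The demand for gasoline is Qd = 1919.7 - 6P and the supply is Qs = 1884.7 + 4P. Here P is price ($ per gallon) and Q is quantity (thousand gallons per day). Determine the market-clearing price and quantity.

Equating demand and supply, 1919.7 - 6P = 1884.7 + 4P gives 10P = 35, so P* = 3.5.
From the demand curve, Q* = 1919.7 - 6(3.5) = 1898.7.

P* = 3.5, Q* = 1898.7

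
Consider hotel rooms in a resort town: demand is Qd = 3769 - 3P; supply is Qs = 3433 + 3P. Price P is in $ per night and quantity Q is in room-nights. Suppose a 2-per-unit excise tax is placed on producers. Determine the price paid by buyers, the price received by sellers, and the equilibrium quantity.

With a tax of 2 on producers, they supply based on the net price P_s = P_b - 2, so Qs = 3427 + 3P_b.
Market clearing requires 3769 - 3P_b = 3427 + 3P_b; hence 342 = 6P_b and P_b = 57.
So P_s = 55 and the quantity traded is Q = 3769 - 3(57) = 3598.

P_b = 57, P_s = 55, Q = 3598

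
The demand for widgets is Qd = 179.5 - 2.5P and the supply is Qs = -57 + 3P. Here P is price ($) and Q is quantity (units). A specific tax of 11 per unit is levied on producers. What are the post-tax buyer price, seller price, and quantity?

P_b = 49, P_s = 38, Q = 57

With a tax of 11 on producers, they supply based on the net price P_s = P_b - 11, so Qs = -90 + 3P_b.
Set Qd = Qs: 179.5 - 2.5P_b = -90 + 3P_b, so 269.5 = 5.5P_b and P_b = 49.
So P_s = 38 and the quantity traded is Q = 179.5 - 2.5(49) = 57.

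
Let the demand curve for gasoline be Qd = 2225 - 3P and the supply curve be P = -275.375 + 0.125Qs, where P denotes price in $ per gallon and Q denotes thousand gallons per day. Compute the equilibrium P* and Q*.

P* = 2, Q* = 2219

Rewriting in direct form: Qs = 2203 + 8P.
The market clears where 2225 - 3P = 2203 + 8P. Rearranging, 11P = 22, hence P* = 2.
From the demand curve, Q* = 2225 - 3(2) = 2219.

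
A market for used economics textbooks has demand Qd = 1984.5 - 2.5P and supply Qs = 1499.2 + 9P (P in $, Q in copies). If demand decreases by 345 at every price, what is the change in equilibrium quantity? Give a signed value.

Equating demand and supply, 1984.5 - 2.5P = 1499.2 + 9P gives 11.5P = 485.3, so P* = 42.2.
From the demand curve, Q* = 1984.5 - 2.5(42.2) = 1879.
After the shift, demand is Qd = 1639.5 - 2.5P.
The new intersection has 140.3 = 11.5P, i.e. P = 12.2, Q = 1609.
ΔQ = 1609 - 1879 = -270.

ΔQ = -270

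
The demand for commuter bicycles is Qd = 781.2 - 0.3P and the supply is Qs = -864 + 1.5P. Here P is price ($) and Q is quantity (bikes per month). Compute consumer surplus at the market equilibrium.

Set Qd = Qs: 781.2 - 0.3P = -864 + 1.5P, so 1645.2 = 1.8P and P* = 914.
From the demand curve, Q* = 781.2 - 0.3(914) = 507.
Demand choke price (Qd = 0): P = 781.2/0.3 = 2604. Consumer surplus = ½ × (2604 - 914) × 507 = 428415.

Consumer surplus = 428415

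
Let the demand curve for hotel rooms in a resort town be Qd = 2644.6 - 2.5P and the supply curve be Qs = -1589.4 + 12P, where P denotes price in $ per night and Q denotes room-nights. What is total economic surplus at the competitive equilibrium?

Set Qd = Qs: 2644.6 - 2.5P = -1589.4 + 12P, so 4234 = 14.5P and P* = 292.
Substitute back: Q* = 2644.6 - 2.5(292) = 1914.6.
Demand choke price = 1057.84; supply choke price = 132.45. CS = ½(1057.84 - 292)(1914.6) = 733138.632; PS = ½(292 - 132.45)(1914.6) = 152737.215. Total surplus = 885875.847.

Total surplus = 885875.847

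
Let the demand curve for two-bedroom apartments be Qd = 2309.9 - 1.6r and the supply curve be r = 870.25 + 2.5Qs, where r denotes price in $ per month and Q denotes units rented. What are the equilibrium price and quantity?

r* = 1329, Q* = 183.5

Solving each curve for Q: Qs = -348.1 + 0.4r.
Equating demand and supply, 2309.9 - 1.6r = -348.1 + 0.4r gives 2r = 2658, so r* = 1329.
Substitute back: Q* = 2309.9 - 1.6(1329) = 183.5.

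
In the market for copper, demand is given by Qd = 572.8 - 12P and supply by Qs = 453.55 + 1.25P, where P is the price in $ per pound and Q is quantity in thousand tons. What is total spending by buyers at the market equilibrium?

Total spending by buyers = 4183.2

Equating demand and supply, 572.8 - 12P = 453.55 + 1.25P gives 13.25P = 119.25, so P* = 9.
From the demand curve, Q* = 572.8 - 12(9) = 464.8.
Total spending by buyers = P* × Q* = 9 × 464.8 = 4183.2.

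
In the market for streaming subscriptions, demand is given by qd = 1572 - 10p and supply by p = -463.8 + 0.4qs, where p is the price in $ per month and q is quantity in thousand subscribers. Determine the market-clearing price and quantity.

p* = 33, q* = 1242

In direct form, qs = 1159.5 + 2.5p.
Equating demand and supply, 1572 - 10p = 1159.5 + 2.5p gives 12.5p = 412.5, so p* = 33.
Substitute back: q* = 1572 - 10(33) = 1242.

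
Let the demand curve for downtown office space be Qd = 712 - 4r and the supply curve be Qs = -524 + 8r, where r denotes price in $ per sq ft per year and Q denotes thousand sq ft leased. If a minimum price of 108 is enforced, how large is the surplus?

With r fixed at 108, quantity demanded is 280 and quantity supplied is 340.
Surplus = Qs - Qd = 340 - 280 = 60.

Surplus = 60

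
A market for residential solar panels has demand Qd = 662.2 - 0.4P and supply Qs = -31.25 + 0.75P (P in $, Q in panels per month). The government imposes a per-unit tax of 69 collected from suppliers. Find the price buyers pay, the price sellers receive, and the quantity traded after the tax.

P_b = 648, P_s = 579, Q = 403

The tax drives a wedge P_b - P_s = 69. Substituting P_s = P_b - 69 into supply: Qs = -83 + 0.75P_b.
Market clearing requires 662.2 - 0.4P_b = -83 + 0.75P_b; hence 745.2 = 1.15P_b and P_b = 648.
Then P_s = 648 - 69 = 579 and Q = 662.2 - 0.4(648) = 403.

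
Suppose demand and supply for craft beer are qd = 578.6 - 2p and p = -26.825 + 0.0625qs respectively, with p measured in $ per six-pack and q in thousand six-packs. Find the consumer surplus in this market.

Inverting to quantity form: qs = 429.2 + 16p.
Set qd = qs: 578.6 - 2p = 429.2 + 16p, so 149.4 = 18p and p* = 8.3.
Then q* = 578.6 - 2(8.3) = 562.
Demand choke price (qd = 0): p = 578.6/2 = 289.3. Consumer surplus = ½ × (289.3 - 8.3) × 562 = 78961.

Consumer surplus = 78961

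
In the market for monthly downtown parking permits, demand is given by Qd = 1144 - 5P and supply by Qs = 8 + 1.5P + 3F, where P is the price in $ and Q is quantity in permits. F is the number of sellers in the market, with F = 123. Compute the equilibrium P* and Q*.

With F = 123, supply is Qs = 377 + 1.5P.
Equating demand and supply, 1144 - 5P = 377 + 1.5P gives 6.5P = 767, so P* = 118.
Then Q* = 1144 - 5(118) = 554.

P* = 118, Q* = 554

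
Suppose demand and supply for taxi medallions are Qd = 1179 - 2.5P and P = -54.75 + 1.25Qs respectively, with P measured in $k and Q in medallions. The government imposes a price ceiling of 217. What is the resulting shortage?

Rewriting in direct form: Qs = 43.8 + 0.8P.
Evaluating both curves at the ceiling price 217 gives Qd = 636.5, Qs = 217.4.
Shortage = Qd - Qs = 636.5 - 217.4 = 419.1.

Shortage = 419.1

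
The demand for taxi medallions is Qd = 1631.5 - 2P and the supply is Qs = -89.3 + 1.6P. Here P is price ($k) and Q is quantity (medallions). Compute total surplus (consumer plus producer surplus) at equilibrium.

The market clears where 1631.5 - 2P = -89.3 + 1.6P. Rearranging, 3.6P = 1720.8, hence P* = 478.
Then Q* = 1631.5 - 2(478) = 675.5.
Demand choke price = 815.75; supply choke price = 55.8125. CS = ½(815.75 - 478)(675.5) = 114075.0625; PS = ½(478 - 55.8125)(675.5) = 142593.828125. Total surplus = 256668.890625.

Total surplus = 256668.890625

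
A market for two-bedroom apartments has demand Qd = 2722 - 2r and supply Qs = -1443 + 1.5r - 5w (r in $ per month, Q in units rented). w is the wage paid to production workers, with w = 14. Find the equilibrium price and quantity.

With w = 14, supply is Qs = -1513 + 1.5r.
At equilibrium Qd = Qs, so 2722 - 2r = -1513 + 1.5r; collecting terms, 4235 = 3.5r and r* = 1210.
Plugging r* into demand: Q* = 2722 - 2(1210) = 302.

r* = 1210, Q* = 302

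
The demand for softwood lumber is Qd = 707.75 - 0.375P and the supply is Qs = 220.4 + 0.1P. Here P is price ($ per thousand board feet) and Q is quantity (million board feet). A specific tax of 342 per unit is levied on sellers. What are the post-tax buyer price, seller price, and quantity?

With a tax of 342 on sellers, they supply based on the net price P_s = P_b - 342, so Qs = 186.2 + 0.1P_b.
Set Qd = Qs: 707.75 - 0.375P_b = 186.2 + 0.1P_b, so 521.55 = 0.475P_b and P_b = 1098.
Then P_s = 1098 - 342 = 756 and Q = 707.75 - 0.375(1098) = 296.

P_b = 1098, P_s = 756, Q = 296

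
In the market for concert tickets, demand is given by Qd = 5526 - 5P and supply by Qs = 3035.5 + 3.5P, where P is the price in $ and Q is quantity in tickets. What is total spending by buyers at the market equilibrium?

Equating demand and supply, 5526 - 5P = 3035.5 + 3.5P gives 8.5P = 2490.5, so P* = 293.
Then Q* = 5526 - 5(293) = 4061.
Total spending by buyers = P* × Q* = 293 × 4061 = 1189873.

Total spending by buyers = 1189873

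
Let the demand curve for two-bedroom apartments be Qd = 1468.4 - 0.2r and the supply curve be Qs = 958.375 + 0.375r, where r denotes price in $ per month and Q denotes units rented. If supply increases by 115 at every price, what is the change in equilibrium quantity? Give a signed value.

ΔQ = 40

Equating demand and supply, 1468.4 - 0.2r = 958.375 + 0.375r gives 0.575r = 510.025, so r* = 887.
Substitute back: Q* = 1468.4 - 0.2(887) = 1291.
After the shift, supply is Qs = 1073.375 + 0.375r.
Re-solving, 0.575r = 395.025 gives r = 687 and Q = 1331.
ΔQ = 1331 - 1291 = 40.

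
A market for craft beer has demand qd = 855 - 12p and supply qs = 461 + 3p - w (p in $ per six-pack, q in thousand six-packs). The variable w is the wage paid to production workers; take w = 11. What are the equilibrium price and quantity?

p* = 27, q* = 531

With w = 11, supply is qs = 450 + 3p.
The market clears where 855 - 12p = 450 + 3p. Rearranging, 15p = 405, hence p* = 27.
Substitute back: q* = 855 - 12(27) = 531.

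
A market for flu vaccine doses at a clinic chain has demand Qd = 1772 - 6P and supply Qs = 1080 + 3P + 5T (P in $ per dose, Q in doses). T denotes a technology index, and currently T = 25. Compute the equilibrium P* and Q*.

P* = 63, Q* = 1394

With T = 25, supply is Qs = 1205 + 3P.
Equating demand and supply, 1772 - 6P = 1205 + 3P gives 9P = 567, so P* = 63.
Substitute back: Q* = 1772 - 6(63) = 1394.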